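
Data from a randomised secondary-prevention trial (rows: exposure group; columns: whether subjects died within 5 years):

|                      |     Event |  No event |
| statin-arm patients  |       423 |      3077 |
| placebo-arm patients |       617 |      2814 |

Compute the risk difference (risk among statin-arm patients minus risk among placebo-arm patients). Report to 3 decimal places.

-0.059

risk, statin-arm patients = 423/3500 = 0.1209
risk, placebo-arm patients = 617/3431 = 0.1798
risk difference = 0.1209 − 0.1798 = -0.059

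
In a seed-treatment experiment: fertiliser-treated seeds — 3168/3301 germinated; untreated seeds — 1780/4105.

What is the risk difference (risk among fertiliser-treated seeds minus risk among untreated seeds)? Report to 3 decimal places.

0.526

risk, fertiliser-treated seeds = 3168/3301 = 0.9597
risk, untreated seeds = 1780/4105 = 0.4336
risk difference = 0.9597 − 0.4336 = 0.526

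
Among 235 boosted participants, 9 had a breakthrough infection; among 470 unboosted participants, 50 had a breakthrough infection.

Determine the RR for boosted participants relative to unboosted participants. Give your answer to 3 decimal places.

risk, boosted participants = 9/235 = 0.03830
risk, unboosted participants = 50/470 = 0.10638
RR = 0.03830 / 0.10638 = 0.360

RR: 0.360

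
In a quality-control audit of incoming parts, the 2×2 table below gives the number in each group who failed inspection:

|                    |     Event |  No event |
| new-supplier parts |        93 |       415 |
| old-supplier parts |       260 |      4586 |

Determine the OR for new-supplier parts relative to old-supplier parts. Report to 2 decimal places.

OR = (93 × 4586) / (415 × 260) = 426498/107900 ≈ 3.95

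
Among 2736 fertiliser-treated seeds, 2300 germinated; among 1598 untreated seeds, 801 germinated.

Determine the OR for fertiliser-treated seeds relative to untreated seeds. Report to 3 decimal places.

OR ≈ 5.249

odds, fertiliser-treated seeds = 2300/436 = 5.2752
odds, untreated seeds = 801/797 = 1.0050
OR = 5.2752 / 1.0050 = 5.249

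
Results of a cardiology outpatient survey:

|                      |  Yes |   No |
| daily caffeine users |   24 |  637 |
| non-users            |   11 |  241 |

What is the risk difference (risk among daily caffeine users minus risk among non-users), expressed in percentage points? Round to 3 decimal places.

RD ≈ -0.734

risk, daily caffeine users = 24/661 = 0.03631
risk, non-users = 11/252 = 0.04365
risk difference = 0.03631 − 0.04365 = -0.00734 → -0.734 percentage points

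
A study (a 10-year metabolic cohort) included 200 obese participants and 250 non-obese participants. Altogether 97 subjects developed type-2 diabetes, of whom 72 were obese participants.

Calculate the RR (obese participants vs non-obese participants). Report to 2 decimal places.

obese participants without the outcome: 200 − 72 = 128
non-obese participants with the outcome: 97 − 72 = 25
non-obese participants without the outcome: 250 − 25 = 225
risk, obese participants = 72/200 = 0.3600
risk, non-obese participants = 25/250 = 0.1000
RR = 0.3600 / 0.1000 = 3.60

RR = 3.60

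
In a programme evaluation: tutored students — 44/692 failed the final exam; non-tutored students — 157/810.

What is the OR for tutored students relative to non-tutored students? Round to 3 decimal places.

OR = (44 × 653) / (648 × 157) = 28732/101736 ≈ 0.282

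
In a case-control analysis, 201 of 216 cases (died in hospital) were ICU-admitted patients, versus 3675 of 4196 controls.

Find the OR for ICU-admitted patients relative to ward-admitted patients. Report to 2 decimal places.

OR = (201 × 521) / (3675 × 15) = 104721/55125 ≈ 1.90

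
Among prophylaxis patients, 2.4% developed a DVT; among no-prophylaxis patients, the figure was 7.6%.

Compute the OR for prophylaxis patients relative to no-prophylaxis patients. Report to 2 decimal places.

odds, prophylaxis patients = 0.02400/0.97600 = 0.02459
odds, no-prophylaxis patients = 0.07600/0.92400 = 0.08225
OR = 0.02459 / 0.08225 = 0.30

0.30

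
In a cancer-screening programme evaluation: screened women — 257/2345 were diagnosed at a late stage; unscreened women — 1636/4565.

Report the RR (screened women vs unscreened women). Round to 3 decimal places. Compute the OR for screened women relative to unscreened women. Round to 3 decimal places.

risk, screened women = 257/2345 = 0.1096
risk, unscreened women = 1636/4565 = 0.3584
RR = 0.1096 / 0.3584 = 0.306
OR = (257 × 2929) / (2088 × 1636) = 752753/3415968 ≈ 0.220

RR = 0.306; OR = 0.220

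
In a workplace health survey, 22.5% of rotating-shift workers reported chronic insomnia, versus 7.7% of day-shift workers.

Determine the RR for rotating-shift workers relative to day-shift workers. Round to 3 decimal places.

RR = 0.2250 / 0.0770 = 2.922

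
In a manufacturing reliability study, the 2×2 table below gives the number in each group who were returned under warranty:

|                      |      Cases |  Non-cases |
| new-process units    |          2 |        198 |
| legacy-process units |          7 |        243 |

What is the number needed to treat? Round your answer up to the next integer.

NNT: 56

risk, new-process units = 2/200 = 0.010000
risk, legacy-process units = 7/250 = 0.028000
absolute risk difference = 0.018000
1 / 0.018000 = 55.556 → round up → 56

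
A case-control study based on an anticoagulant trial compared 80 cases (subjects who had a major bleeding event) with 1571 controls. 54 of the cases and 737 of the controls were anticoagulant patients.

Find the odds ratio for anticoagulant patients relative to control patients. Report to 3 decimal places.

OR = (54 × 834) / (737 × 26) = 45036/19162 ≈ 2.350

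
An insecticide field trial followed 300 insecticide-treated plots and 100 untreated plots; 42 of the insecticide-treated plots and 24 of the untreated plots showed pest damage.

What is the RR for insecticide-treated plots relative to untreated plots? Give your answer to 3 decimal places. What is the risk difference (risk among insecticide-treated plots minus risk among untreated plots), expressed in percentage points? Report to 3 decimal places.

RR = 0.583; RD = -10.000

risk, insecticide-treated plots = 42/300 = 0.1400
risk, untreated plots = 24/100 = 0.2400
RR = 0.1400 / 0.2400 = 0.583
risk difference = 0.1400 − 0.2400 = -0.1000 → -10.000 percentage points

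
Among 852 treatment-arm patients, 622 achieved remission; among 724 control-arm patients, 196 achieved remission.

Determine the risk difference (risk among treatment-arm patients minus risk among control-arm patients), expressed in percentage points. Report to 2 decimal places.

risk, treatment-arm patients = 622/852 = 0.7300
risk, control-arm patients = 196/724 = 0.2707
risk difference = 0.7300 − 0.2707 = 0.4593 → 45.93 percentage points

RD ≈ 45.93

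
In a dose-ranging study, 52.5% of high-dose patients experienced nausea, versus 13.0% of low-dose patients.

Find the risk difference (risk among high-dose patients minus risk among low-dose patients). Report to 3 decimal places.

risk difference = 0.5250 − 0.1300 = 0.395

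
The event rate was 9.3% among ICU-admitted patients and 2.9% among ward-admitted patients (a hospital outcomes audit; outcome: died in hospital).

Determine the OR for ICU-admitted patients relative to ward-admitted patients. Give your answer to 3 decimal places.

OR: 3.433

odds, ICU-admitted patients = 0.09300/0.90700 = 0.10254
odds, ward-admitted patients = 0.02900/0.97100 = 0.02987
OR = 0.10254 / 0.02987 = 3.433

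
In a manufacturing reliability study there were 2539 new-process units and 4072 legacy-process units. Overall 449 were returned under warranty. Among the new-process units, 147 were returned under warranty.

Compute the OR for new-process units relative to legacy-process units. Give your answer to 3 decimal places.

new-process units without the outcome: 2539 − 147 = 2392
legacy-process units with the outcome: 449 − 147 = 302
legacy-process units without the outcome: 4072 − 302 = 3770
OR = (147 × 3770) / (2392 × 302) = 554190/722384 ≈ 0.767

0.767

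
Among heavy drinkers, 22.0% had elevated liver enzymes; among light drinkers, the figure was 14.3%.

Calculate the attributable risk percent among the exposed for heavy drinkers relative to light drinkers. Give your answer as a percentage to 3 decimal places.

AR% = (0.2200 − 0.1430) / 0.2200 = 0.3500 → 35.000%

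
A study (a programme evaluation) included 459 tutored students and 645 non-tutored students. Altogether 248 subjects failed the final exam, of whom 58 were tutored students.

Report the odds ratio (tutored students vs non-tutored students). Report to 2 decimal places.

tutored students without the outcome: 459 − 58 = 401
non-tutored students with the outcome: 248 − 58 = 190
non-tutored students without the outcome: 645 − 190 = 455
OR = (58 × 455) / (401 × 190) = 26390/76190 ≈ 0.35

OR ≈ 0.35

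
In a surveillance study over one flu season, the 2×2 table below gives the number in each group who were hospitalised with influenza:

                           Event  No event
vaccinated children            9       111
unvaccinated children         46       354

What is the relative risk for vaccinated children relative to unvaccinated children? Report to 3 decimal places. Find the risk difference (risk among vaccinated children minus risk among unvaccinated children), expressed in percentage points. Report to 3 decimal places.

RR = 0.652; RD = -4.000

risk, vaccinated children = 9/120 = 0.0750
risk, unvaccinated children = 46/400 = 0.1150
RR = 0.0750 / 0.1150 = 0.652
risk difference = 0.0750 − 0.1150 = -0.0400 → -4.000 percentage points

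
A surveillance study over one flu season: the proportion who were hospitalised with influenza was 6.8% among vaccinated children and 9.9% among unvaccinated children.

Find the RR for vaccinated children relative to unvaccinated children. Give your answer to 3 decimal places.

RR = 0.0680 / 0.0990 = 0.687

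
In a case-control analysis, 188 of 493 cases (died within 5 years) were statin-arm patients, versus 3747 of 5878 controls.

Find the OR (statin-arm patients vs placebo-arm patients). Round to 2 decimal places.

OR = (188 × 2131) / (3747 × 305) = 400628/1142835 ≈ 0.35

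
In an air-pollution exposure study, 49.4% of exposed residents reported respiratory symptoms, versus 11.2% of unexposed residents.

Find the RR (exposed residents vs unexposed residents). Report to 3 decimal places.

RR = 0.4940 / 0.1120 = 4.411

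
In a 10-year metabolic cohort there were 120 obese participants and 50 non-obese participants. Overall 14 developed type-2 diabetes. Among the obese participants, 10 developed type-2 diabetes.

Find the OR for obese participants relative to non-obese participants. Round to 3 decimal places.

obese participants without the outcome: 120 − 10 = 110
non-obese participants with the outcome: 14 − 10 = 4
non-obese participants without the outcome: 50 − 4 = 46
OR = (10 × 46) / (110 × 4) = 460/440 ≈ 1.045

OR: 1.045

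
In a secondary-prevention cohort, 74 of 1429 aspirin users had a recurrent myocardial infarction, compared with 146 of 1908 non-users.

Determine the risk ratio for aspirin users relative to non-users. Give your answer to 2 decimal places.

risk, aspirin users = 74/1429 = 0.0518
risk, non-users = 146/1908 = 0.0765
RR = 0.0518 / 0.0765 = 0.68

RR = 0.68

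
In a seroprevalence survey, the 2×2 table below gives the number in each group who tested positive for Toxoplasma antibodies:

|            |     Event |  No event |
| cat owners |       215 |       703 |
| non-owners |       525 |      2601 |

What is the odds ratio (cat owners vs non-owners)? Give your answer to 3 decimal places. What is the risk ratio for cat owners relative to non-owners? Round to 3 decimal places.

OR = 1.515; RR = 1.395

odds, cat owners = 215/703 = 0.3058
odds, non-owners = 525/2601 = 0.2018
OR = 0.3058 / 0.2018 = 1.515
risk, cat owners = 215/918 = 0.2342
risk, non-owners = 525/3126 = 0.1679
RR = 0.2342 / 0.1679 = 1.395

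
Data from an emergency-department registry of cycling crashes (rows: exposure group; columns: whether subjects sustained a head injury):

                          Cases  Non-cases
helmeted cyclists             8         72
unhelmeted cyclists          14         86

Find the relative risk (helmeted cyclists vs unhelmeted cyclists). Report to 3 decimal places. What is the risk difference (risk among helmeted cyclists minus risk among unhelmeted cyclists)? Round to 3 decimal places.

risk, helmeted cyclists = 8/80 = 0.1000
risk, unhelmeted cyclists = 14/100 = 0.1400
RR = 0.1000 / 0.1400 = 0.714
risk difference = 0.1000 − 0.1400 = -0.040

RR = 0.714; RD = -0.040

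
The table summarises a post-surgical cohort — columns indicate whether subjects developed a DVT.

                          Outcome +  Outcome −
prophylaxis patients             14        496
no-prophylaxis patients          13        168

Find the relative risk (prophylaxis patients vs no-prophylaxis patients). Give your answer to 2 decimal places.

risk, prophylaxis patients = 14/510 = 0.02745
risk, no-prophylaxis patients = 13/181 = 0.07182
RR = 0.02745 / 0.07182 = 0.38

RR = 0.38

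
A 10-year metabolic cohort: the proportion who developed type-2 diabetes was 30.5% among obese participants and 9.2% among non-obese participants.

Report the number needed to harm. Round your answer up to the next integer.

NNH = 5

absolute risk difference = 0.213000
1 / 0.213000 = 4.695 → round up → 5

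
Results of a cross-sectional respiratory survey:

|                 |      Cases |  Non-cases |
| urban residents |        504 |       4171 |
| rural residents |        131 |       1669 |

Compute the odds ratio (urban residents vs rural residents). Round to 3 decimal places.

OR = (504 × 1669) / (4171 × 131) = 841176/546401 ≈ 1.539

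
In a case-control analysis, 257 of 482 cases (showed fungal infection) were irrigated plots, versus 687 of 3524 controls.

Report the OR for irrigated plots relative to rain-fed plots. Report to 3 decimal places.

OR = (257 × 2837) / (687 × 225) = 729109/154575 ≈ 4.717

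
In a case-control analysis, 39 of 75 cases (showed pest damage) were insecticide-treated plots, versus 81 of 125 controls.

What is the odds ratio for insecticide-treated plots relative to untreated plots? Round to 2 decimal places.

OR = (39 × 44) / (81 × 36) = 1716/2916 ≈ 0.59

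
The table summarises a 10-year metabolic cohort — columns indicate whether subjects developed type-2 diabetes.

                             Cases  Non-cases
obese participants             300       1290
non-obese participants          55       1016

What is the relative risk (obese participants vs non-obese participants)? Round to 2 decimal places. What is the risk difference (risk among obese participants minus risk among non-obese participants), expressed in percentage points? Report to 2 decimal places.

RR = 3.67; RD = 13.73

risk, obese participants = 300/1590 = 0.1887
risk, non-obese participants = 55/1071 = 0.0514
RR = 0.1887 / 0.0514 = 3.67
risk difference = 0.1887 − 0.0514 = 0.1373 → 13.73 percentage points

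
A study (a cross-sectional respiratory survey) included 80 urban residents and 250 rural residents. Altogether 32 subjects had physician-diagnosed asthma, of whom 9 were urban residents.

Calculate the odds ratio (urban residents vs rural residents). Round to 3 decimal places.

OR ≈ 1.251

urban residents without the outcome: 80 − 9 = 71
rural residents with the outcome: 32 − 9 = 23
rural residents without the outcome: 250 − 23 = 227
OR = (9 × 227) / (71 × 23) = 2043/1633 ≈ 1.251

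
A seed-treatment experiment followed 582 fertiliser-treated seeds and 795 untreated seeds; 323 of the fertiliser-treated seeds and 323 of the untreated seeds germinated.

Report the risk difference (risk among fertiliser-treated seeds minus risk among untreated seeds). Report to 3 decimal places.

RD: 0.149

risk, fertiliser-treated seeds = 323/582 = 0.5550
risk, untreated seeds = 323/795 = 0.4063
risk difference = 0.5550 − 0.4063 = 0.149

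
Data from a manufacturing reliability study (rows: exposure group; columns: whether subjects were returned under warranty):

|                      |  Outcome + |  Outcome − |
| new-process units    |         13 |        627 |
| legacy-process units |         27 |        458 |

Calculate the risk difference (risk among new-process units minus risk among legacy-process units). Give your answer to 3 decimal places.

-0.035

risk, new-process units = 13/640 = 0.02031
risk, legacy-process units = 27/485 = 0.05567
risk difference = 0.02031 − 0.05567 = -0.035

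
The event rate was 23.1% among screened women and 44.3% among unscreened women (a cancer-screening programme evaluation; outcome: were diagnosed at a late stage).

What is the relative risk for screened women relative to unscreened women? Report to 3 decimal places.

RR = 0.2310 / 0.4430 = 0.521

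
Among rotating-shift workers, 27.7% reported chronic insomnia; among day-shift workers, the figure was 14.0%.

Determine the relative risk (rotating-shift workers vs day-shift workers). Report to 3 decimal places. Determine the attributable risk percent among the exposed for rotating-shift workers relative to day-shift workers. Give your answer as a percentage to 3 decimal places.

RR = 1.979; AR% = 49.458%

RR = 0.2770 / 0.1400 = 1.979
AR% = (0.2770 − 0.1400) / 0.2770 = 0.4946 → 49.458%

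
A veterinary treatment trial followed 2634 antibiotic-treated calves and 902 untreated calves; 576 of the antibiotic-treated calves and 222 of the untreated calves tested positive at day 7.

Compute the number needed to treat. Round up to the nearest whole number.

NNT = 37

risk, antibiotic-treated calves = 576/2634 = 0.218679
risk, untreated calves = 222/902 = 0.246120
absolute risk difference = 0.027441
1 / 0.027441 = 36.442 → round up → 37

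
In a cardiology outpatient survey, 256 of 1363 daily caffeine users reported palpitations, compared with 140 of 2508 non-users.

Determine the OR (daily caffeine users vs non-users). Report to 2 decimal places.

3.91

odds, daily caffeine users = 256/1107 = 0.2313
odds, non-users = 140/2368 = 0.0591
OR = 0.2313 / 0.0591 = 3.91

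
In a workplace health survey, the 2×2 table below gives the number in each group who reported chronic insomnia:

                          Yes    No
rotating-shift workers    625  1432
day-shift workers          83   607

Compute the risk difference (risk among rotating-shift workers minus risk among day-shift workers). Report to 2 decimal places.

RD = 0.18

risk, rotating-shift workers = 625/2057 = 0.3038
risk, day-shift workers = 83/690 = 0.1203
risk difference = 0.3038 − 0.1203 = 0.18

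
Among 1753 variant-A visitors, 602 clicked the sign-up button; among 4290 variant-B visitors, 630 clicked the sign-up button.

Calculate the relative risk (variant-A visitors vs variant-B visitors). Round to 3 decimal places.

2.338

risk, variant-A visitors = 602/1753 = 0.3434
risk, variant-B visitors = 630/4290 = 0.1469
RR = 0.3434 / 0.1469 = 2.338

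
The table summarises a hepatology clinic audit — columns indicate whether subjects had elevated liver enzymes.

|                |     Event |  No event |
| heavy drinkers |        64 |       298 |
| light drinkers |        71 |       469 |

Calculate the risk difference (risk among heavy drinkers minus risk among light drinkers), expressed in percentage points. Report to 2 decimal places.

RD ≈ 4.53

risk, heavy drinkers = 64/362 = 0.1768
risk, light drinkers = 71/540 = 0.1315
risk difference = 0.1768 − 0.1315 = 0.0453 → 4.53 percentage points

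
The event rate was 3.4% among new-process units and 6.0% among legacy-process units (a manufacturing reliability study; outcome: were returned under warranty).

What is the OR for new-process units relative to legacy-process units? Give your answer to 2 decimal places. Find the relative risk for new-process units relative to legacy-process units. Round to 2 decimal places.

OR = 0.55; RR = 0.57

odds, new-process units = 0.03400/0.96600 = 0.03520
odds, legacy-process units = 0.06000/0.94000 = 0.06383
OR = 0.03520 / 0.06383 = 0.55
RR = 0.03400 / 0.06000 = 0.57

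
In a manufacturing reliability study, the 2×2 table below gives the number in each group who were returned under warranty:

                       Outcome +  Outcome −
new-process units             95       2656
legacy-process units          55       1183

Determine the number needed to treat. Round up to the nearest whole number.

risk, new-process units = 95/2751 = 0.034533
risk, legacy-process units = 55/1238 = 0.044426
absolute risk difference = 0.009894
1 / 0.009894 = 101.071 → round up → 102

102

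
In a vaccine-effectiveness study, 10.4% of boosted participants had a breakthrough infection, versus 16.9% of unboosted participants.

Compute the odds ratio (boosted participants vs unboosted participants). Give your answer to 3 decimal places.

odds, boosted participants = 0.1040/0.8960 = 0.1161
odds, unboosted participants = 0.1690/0.8310 = 0.2034
OR = 0.1161 / 0.2034 = 0.571

OR = 0.571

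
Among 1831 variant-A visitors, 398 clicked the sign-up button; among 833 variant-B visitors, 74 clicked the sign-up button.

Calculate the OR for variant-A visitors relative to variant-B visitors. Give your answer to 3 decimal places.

OR = (398 × 759) / (1433 × 74) = 302082/106042 ≈ 2.849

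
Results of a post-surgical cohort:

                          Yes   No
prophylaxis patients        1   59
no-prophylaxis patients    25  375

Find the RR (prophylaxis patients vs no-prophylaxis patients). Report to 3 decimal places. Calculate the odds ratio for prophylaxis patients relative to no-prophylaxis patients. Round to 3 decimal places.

risk, prophylaxis patients = 1/60 = 0.01667
risk, no-prophylaxis patients = 25/400 = 0.06250
RR = 0.01667 / 0.06250 = 0.267
OR = (1 × 375) / (59 × 25) = 375/1475 ≈ 0.254

RR = 0.267; OR = 0.254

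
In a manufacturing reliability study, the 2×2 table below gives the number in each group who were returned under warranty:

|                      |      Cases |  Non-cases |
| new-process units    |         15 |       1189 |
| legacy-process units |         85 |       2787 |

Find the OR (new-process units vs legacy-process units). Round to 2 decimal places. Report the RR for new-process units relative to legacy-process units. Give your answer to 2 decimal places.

OR = 0.41; RR = 0.42

odds, new-process units = 15/1189 = 0.01262
odds, legacy-process units = 85/2787 = 0.03050
OR = 0.01262 / 0.03050 = 0.41
risk, new-process units = 15/1204 = 0.01246
risk, legacy-process units = 85/2872 = 0.02960
RR = 0.01246 / 0.02960 = 0.42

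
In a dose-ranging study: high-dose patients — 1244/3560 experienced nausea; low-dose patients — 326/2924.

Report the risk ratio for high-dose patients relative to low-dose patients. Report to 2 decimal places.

risk, high-dose patients = 1244/3560 = 0.3494
risk, low-dose patients = 326/2924 = 0.1115
RR = 0.3494 / 0.1115 = 3.13

3.13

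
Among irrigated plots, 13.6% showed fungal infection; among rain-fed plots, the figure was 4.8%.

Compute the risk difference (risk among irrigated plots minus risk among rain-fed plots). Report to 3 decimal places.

risk difference = 0.13600 − 0.04800 = 0.088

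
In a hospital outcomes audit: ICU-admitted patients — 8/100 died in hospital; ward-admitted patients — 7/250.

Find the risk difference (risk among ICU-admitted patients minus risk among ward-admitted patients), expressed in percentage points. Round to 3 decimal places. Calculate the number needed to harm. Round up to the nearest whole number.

RD = 5.200; NNH = 20

risk, ICU-admitted patients = 8/100 = 0.08000
risk, ward-admitted patients = 7/250 = 0.02800
risk difference = 0.08000 − 0.02800 = 0.05200 → 5.200 percentage points
absolute risk difference = 0.052000
1 / 0.052000 = 19.231 → round up → 20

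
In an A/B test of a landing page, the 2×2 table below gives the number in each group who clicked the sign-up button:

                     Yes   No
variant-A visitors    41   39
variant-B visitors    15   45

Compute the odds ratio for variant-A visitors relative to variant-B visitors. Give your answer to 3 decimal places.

odds, variant-A visitors = 41/39 = 1.0513
odds, variant-B visitors = 15/45 = 0.3333
OR = 1.0513 / 0.3333 = 3.154

3.154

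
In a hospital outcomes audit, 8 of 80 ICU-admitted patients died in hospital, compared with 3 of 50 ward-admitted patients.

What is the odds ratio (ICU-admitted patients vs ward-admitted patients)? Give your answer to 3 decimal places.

OR = (8 × 47) / (72 × 3) = 376/216 ≈ 1.741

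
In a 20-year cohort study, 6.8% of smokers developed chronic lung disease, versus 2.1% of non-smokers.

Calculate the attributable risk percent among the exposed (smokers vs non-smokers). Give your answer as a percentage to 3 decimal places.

AR% = (0.06800 − 0.02100) / 0.06800 = 0.6912 → 69.118%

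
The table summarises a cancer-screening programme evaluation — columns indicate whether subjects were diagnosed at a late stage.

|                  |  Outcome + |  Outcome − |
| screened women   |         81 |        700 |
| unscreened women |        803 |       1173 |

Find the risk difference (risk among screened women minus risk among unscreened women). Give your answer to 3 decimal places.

-0.303

risk, screened women = 81/781 = 0.1037
risk, unscreened women = 803/1976 = 0.4064
risk difference = 0.1037 − 0.4064 = -0.303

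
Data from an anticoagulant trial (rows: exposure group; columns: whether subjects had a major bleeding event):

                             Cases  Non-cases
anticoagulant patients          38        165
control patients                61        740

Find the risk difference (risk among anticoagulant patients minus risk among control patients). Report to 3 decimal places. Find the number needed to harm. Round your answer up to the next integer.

risk, anticoagulant patients = 38/203 = 0.1872
risk, control patients = 61/801 = 0.0762
risk difference = 0.1872 − 0.0762 = 0.111
absolute risk difference = 0.111037
1 / 0.111037 = 9.006 → round up → 10

RD = 0.111; NNH = 10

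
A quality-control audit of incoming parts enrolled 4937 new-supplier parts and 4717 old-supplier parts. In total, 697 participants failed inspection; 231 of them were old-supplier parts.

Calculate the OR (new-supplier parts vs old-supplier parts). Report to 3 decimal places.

OR: 2.024

new-supplier parts with the outcome: 697 − 231 = 466
new-supplier parts without the outcome: 4937 − 466 = 4471
old-supplier parts without the outcome: 4717 − 231 = 4486
odds, new-supplier parts = 466/4471 = 0.10423
odds, old-supplier parts = 231/4486 = 0.05149
OR = 0.10423 / 0.05149 = 2.024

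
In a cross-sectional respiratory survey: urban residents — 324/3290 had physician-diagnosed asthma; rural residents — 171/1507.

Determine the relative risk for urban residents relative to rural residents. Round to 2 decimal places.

risk, urban residents = 324/3290 = 0.0985
risk, rural residents = 171/1507 = 0.1135
RR = 0.0985 / 0.1135 = 0.87

RR: 0.87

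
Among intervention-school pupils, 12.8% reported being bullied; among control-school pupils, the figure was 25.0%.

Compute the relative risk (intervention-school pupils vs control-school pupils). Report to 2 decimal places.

RR = 0.1280 / 0.2500 = 0.51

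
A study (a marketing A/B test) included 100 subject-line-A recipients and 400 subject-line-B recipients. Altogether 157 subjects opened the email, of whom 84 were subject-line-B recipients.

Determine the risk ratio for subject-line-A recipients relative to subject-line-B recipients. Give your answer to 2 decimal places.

3.48

subject-line-A recipients with the outcome: 157 − 84 = 73
subject-line-A recipients without the outcome: 100 − 73 = 27
subject-line-B recipients without the outcome: 400 − 84 = 316
risk, subject-line-A recipients = 73/100 = 0.7300
risk, subject-line-B recipients = 84/400 = 0.2100
RR = 0.7300 / 0.2100 = 3.48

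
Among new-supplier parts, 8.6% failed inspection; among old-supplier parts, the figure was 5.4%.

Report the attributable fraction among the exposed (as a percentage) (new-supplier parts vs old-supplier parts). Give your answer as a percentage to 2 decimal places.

AR% = (0.0860 − 0.0540) / 0.0860 = 0.3721 → 37.21%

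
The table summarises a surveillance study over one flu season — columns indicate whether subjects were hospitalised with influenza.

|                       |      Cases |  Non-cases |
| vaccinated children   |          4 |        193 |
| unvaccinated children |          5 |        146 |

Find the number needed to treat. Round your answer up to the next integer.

79

risk, vaccinated children = 4/197 = 0.020305
risk, unvaccinated children = 5/151 = 0.033113
absolute risk difference = 0.012808
1 / 0.012808 = 78.076 → round up → 79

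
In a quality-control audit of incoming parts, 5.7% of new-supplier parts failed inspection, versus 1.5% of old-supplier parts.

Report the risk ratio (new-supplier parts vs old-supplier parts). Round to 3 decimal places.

RR = 0.05700 / 0.01500 = 3.800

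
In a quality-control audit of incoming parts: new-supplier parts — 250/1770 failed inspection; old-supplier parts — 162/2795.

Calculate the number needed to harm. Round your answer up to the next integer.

risk, new-supplier parts = 250/1770 = 0.141243
risk, old-supplier parts = 162/2795 = 0.057961
absolute risk difference = 0.083282
1 / 0.083282 = 12.007 → round up → 13

13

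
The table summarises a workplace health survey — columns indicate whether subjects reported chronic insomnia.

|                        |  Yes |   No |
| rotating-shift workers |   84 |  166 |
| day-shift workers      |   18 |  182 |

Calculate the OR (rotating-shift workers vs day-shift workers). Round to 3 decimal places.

odds, rotating-shift workers = 84/166 = 0.5060
odds, day-shift workers = 18/182 = 0.0989
OR = 0.5060 / 0.0989 = 5.116

5.116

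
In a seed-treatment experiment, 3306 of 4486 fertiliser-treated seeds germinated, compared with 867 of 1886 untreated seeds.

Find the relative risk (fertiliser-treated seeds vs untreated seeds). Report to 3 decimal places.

risk, fertiliser-treated seeds = 3306/4486 = 0.7370
risk, untreated seeds = 867/1886 = 0.4597
RR = 0.7370 / 0.4597 = 1.603

RR: 1.603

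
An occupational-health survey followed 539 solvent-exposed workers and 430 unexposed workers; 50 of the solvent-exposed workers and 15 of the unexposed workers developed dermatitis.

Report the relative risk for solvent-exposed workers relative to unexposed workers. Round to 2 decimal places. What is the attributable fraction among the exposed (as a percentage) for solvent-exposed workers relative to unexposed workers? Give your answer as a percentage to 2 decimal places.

risk, solvent-exposed workers = 50/539 = 0.09276
risk, unexposed workers = 15/430 = 0.03488
RR = 0.09276 / 0.03488 = 2.66
AR% = (0.09276 − 0.03488) / 0.09276 = 0.6240 → 62.40%

RR = 2.66; AR% = 62.40%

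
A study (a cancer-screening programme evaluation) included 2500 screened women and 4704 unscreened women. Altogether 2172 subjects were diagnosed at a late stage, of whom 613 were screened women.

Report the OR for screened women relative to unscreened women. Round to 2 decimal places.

screened women without the outcome: 2500 − 613 = 1887
unscreened women with the outcome: 2172 − 613 = 1559
unscreened women without the outcome: 4704 − 1559 = 3145
odds, screened women = 613/1887 = 0.3249
odds, unscreened women = 1559/3145 = 0.4957
OR = 0.3249 / 0.4957 = 0.66

0.66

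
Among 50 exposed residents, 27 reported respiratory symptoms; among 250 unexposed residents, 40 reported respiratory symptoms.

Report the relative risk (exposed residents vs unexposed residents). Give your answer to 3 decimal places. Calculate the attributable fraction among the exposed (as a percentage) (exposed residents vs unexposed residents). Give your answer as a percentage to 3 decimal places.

risk, exposed residents = 27/50 = 0.5400
risk, unexposed residents = 40/250 = 0.1600
RR = 0.5400 / 0.1600 = 3.375
AR% = (0.5400 − 0.1600) / 0.5400 = 0.7037 → 70.370%

RR = 3.375; AR% = 70.370%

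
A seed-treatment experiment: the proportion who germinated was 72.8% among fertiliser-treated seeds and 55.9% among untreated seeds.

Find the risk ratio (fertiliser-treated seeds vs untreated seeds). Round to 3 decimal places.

RR = 0.7280 / 0.5590 = 1.302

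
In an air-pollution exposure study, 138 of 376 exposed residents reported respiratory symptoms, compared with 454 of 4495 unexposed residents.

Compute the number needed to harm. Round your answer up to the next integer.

NNH: 4

risk, exposed residents = 138/376 = 0.367021
risk, unexposed residents = 454/4495 = 0.101001
absolute risk difference = 0.266020
1 / 0.266020 = 3.759 → round up → 4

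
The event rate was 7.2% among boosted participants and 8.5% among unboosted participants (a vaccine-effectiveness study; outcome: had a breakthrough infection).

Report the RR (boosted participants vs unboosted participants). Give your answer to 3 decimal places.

RR = 0.0720 / 0.0850 = 0.847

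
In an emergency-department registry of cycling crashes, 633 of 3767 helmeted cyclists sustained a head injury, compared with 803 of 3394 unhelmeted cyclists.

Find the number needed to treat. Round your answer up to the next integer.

risk, helmeted cyclists = 633/3767 = 0.168038
risk, unhelmeted cyclists = 803/3394 = 0.236594
absolute risk difference = 0.068556
1 / 0.068556 = 14.587 → round up → 15

NNT ≈ 15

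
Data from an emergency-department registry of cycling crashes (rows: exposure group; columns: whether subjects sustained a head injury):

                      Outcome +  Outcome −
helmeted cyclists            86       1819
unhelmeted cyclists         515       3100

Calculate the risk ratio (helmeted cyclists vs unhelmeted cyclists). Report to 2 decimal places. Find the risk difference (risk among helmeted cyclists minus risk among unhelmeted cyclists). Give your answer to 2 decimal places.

RR = 0.32; RD = -0.10

risk, helmeted cyclists = 86/1905 = 0.04514
risk, unhelmeted cyclists = 515/3615 = 0.14246
RR = 0.04514 / 0.14246 = 0.32
risk difference = 0.04514 − 0.14246 = -0.10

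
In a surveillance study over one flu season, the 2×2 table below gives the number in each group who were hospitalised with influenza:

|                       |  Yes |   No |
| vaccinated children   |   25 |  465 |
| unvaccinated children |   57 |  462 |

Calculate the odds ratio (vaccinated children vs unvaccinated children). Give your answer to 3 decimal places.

OR = (25 × 462) / (465 × 57) = 11550/26505 ≈ 0.436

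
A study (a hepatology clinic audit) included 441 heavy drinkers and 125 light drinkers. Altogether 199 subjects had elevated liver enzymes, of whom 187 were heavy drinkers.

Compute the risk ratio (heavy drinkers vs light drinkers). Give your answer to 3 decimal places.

4.417

heavy drinkers without the outcome: 441 − 187 = 254
light drinkers with the outcome: 199 − 187 = 12
light drinkers without the outcome: 125 − 12 = 113
risk, heavy drinkers = 187/441 = 0.4240
risk, light drinkers = 12/125 = 0.0960
RR = 0.4240 / 0.0960 = 4.417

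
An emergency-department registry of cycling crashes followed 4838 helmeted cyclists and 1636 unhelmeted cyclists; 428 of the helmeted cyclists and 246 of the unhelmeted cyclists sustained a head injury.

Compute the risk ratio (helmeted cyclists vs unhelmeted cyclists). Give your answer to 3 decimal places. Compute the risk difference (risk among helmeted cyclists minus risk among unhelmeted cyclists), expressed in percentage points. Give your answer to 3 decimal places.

RR = 0.588; RD = -6.190

risk, helmeted cyclists = 428/4838 = 0.0885
risk, unhelmeted cyclists = 246/1636 = 0.1504
RR = 0.0885 / 0.1504 = 0.588
risk difference = 0.0885 − 0.1504 = -0.0619 → -6.190 percentage points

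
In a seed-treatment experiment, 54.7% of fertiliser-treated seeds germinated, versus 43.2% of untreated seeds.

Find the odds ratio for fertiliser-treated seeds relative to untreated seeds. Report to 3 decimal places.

1.588

odds, fertiliser-treated seeds = 0.5470/0.4530 = 1.2075
odds, untreated seeds = 0.4320/0.5680 = 0.7606
OR = 1.2075 / 0.7606 = 1.588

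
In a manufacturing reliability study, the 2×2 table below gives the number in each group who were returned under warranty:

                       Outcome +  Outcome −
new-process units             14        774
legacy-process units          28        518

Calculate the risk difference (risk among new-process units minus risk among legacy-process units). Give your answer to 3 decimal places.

risk, new-process units = 14/788 = 0.01777
risk, legacy-process units = 28/546 = 0.05128
risk difference = 0.01777 − 0.05128 = -0.034

RD ≈ -0.034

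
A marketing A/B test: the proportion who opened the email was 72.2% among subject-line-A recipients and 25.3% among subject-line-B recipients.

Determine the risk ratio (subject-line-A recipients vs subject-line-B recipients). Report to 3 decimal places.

RR = 0.7220 / 0.2530 = 2.854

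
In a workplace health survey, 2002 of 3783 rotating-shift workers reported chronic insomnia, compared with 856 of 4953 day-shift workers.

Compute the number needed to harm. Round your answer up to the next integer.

3

risk, rotating-shift workers = 2002/3783 = 0.529210
risk, day-shift workers = 856/4953 = 0.172825
absolute risk difference = 0.356385
1 / 0.356385 = 2.806 → round up → 3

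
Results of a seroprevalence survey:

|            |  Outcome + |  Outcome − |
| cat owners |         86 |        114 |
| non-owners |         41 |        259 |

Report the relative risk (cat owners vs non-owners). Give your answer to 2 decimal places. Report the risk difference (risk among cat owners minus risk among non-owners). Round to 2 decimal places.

risk, cat owners = 86/200 = 0.4300
risk, non-owners = 41/300 = 0.1367
RR = 0.4300 / 0.1367 = 3.15
risk difference = 0.4300 − 0.1367 = 0.29

RR = 3.15; RD = 0.29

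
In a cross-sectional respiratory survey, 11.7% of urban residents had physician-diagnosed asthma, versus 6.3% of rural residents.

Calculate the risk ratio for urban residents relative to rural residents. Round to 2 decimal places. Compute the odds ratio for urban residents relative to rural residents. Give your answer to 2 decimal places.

RR = 1.86; OR = 1.97

RR = 0.1170 / 0.0630 = 1.86
odds, urban residents = 0.1170/0.8830 = 0.1325
odds, rural residents = 0.0630/0.9370 = 0.0672
OR = 0.1325 / 0.0672 = 1.97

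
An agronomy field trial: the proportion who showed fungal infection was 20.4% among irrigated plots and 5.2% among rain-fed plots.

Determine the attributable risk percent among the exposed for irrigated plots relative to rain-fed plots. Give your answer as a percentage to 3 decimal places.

AR% = (0.2040 − 0.0520) / 0.2040 = 0.7451 → 74.510%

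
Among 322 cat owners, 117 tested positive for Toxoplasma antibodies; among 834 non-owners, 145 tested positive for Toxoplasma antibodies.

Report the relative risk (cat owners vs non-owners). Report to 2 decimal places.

2.09

risk, cat owners = 117/322 = 0.3634
risk, non-owners = 145/834 = 0.1739
RR = 0.3634 / 0.1739 = 2.09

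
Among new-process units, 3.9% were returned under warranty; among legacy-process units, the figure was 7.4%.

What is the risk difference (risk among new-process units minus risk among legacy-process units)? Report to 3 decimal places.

risk difference = 0.03900 − 0.07400 = -0.035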